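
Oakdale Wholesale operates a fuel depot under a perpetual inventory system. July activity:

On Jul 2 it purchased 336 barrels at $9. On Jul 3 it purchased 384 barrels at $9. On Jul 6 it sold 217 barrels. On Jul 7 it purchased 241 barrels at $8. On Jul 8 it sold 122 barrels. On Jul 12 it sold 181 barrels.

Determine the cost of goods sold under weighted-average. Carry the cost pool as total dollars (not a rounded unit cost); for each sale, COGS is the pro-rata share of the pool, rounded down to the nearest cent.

After Jul 2: 336 on hand, pool $3,024.00 (≈ $9.0000 each)
After Jul 3: 720 on hand, pool $6,480.00 (≈ $9.0000 each)
Jul 6, sell 217: 217/720 × $6,480.00 → $1,953.00
After Jul 7: 744 on hand, pool $6,455.00 (≈ $8.6761 each)
Jul 8, sell 122: 122/744 × $6,455.00 → $1,058.48
Jul 12, sell 181: 181/622 × $5,396.52 → $1,570.36
Total COGS = $1,953.00 + $1,058.48 + $1,570.36 = $4,581.84
Ending inventory (cost pool remaining) = $3,826.16

COGS = $4,581.84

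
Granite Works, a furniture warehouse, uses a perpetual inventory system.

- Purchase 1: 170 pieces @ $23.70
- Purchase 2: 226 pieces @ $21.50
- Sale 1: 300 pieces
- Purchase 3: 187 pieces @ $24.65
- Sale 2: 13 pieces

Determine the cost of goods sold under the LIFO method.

COGS = $6,933.25

Sale 1 (300) [LIFO — newest first]: 226 @ $21.50 + 74 @ $23.70 = $6,612.80
Sale 2 (13) [LIFO — newest first]: 13 @ $24.65 = $320.45
Total COGS = $6,612.80 + $320.45 = $6,933.25
Ending inventory: 96 @ $23.70 + 174 @ $24.65 = $6,564.30
Check: goods available $13,497.55 = COGS $6,933.25 + ending $6,564.30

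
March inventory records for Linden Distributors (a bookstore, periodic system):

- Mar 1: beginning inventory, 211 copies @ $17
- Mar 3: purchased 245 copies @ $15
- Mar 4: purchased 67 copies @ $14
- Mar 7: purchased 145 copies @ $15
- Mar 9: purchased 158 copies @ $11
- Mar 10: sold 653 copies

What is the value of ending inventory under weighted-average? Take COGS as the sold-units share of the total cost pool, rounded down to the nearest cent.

Mar 10, sell 653: 653/826 × $12,113.00 → $9,576.01
Ending inventory (cost pool remaining) = $2,536.99

Ending inventory = $2,536.99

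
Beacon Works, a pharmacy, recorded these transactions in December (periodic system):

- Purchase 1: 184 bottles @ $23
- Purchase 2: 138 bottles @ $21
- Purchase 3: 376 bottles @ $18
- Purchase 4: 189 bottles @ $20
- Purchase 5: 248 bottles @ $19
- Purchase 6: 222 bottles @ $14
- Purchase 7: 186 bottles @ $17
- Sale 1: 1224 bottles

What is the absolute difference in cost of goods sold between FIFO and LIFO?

FIFO COGS: 184 @ $23 + 138 @ $21 + 376 @ $18 + 189 @ $20 + 248 @ $19 + 89 @ $14 = $23,636
LIFO COGS: 186 @ $17 + 222 @ $14 + 248 @ $19 + 189 @ $20 + 376 @ $18 + 3 @ $21 = $21,593
Difference = |$23,636 − $21,593| = $2,043

$2,043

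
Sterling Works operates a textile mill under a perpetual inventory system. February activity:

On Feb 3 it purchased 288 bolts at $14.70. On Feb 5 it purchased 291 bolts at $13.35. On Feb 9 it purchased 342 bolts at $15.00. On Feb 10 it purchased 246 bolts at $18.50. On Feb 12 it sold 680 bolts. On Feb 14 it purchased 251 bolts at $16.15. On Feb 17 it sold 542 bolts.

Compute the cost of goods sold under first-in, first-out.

COGS = $18,687.70

Feb 12, 680 sold [FIFO — oldest first]: 288 @ $14.70 + 291 @ $13.35 + 101 @ $15.00 = $9,633.45
Feb 17, 542 sold [FIFO — oldest first]: 241 @ $15.00 + 246 @ $18.50 + 55 @ $16.15 = $9,054.25
Total COGS = $9,633.45 + $9,054.25 = $18,687.70
Ending inventory: 196 @ $16.15 = $3,165.40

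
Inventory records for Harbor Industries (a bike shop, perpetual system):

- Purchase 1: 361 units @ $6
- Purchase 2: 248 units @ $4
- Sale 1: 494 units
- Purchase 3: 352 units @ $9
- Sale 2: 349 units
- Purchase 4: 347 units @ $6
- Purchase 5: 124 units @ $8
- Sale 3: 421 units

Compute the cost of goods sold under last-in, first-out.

Sale 1 (494) [LIFO — newest first]: 248 @ $4 + 246 @ $6 = $2,468
Sale 2 (349) [LIFO — newest first]: 349 @ $9 = $3,141
Sale 3 (421) [LIFO — newest first]: 124 @ $8 + 297 @ $6 = $2,774
Total COGS = $2,468 + $3,141 + $2,774 = $8,383
Ending inventory: 115 @ $6 + 3 @ $9 + 50 @ $6 = $1,017

COGS = $8,383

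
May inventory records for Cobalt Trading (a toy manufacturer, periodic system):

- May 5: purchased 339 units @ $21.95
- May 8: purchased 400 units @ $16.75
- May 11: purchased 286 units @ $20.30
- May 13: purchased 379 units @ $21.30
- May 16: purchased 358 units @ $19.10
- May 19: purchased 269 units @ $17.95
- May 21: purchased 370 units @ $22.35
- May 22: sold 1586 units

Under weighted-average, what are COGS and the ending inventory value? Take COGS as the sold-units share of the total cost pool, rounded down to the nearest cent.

May 22, sell 1586: 1586/2401 × $47,955.40 → $31,677.32
Ending inventory (cost pool remaining) = $16,278.08
Check: goods available $47,955.40 = COGS $31,677.32 + ending $16,278.08

COGS = $31,677.32; ending inventory = $16,278.08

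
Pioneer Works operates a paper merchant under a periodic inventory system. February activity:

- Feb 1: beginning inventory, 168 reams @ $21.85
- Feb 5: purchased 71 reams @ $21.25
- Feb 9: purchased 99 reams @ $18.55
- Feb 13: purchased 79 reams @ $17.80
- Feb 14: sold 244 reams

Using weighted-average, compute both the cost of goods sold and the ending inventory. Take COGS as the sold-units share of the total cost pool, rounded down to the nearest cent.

Feb 14, sell 244: 244/417 × $8,422.20 → $4,928.09
Ending inventory (cost pool remaining) = $3,494.11
Check: goods available $8,422.20 = COGS $4,928.09 + ending $3,494.11

COGS = $4,928.09; ending inventory = $3,494.11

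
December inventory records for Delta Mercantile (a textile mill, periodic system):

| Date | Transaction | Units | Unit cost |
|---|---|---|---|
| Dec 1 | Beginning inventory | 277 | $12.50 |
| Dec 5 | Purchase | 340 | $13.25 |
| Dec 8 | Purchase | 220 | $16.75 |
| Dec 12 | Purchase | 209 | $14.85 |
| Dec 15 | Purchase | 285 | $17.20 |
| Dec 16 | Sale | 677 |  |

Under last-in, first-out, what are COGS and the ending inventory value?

Dec 16, 677 sold [LIFO — newest first]: 285 @ $17.20 + 209 @ $14.85 + 183 @ $16.75 = $11,070.90
Ending inventory: 277 @ $12.50 + 340 @ $13.25 + 37 @ $16.75 = $8,587.25

COGS = $11,070.90; ending inventory = $8,587.25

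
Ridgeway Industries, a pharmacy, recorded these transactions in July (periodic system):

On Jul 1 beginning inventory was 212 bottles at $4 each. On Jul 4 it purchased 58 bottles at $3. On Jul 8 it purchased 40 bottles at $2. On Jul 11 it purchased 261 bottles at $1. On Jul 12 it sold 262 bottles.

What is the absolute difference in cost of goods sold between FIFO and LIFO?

$735

FIFO COGS: 212 @ $4 + 50 @ $3 = $998
LIFO COGS: 261 @ $1 + 1 @ $2 = $263
Difference = |$998 − $263| = $735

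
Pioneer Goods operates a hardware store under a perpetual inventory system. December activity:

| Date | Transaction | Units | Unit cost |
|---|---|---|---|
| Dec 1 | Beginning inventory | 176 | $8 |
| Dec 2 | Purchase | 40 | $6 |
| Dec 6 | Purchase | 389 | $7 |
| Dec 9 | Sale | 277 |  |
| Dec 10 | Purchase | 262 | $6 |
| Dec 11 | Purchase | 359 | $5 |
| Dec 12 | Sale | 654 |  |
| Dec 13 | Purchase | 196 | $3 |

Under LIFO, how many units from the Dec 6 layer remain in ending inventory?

79

Dec 9, 277 sold [LIFO — newest first]: 277 @ $7 = $1,939
Dec 12, 654 sold [LIFO — newest first]: 359 @ $5 + 262 @ $6 + 33 @ $7 = $3,598
Total COGS = $1,939 + $3,598 = $5,537
Ending inventory: 176 @ $8 + 40 @ $6 + 79 @ $7 + 196 @ $3 = $2,789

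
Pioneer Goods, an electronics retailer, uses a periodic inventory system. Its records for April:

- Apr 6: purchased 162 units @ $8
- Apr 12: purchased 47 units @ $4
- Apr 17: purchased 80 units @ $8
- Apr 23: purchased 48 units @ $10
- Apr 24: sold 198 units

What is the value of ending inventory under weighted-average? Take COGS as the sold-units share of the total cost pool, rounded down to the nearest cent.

Apr 24, sell 198: 198/337 × $2,604.00 → $1,529.94
Ending inventory (cost pool remaining) = $1,074.06

Ending inventory = $1,074.06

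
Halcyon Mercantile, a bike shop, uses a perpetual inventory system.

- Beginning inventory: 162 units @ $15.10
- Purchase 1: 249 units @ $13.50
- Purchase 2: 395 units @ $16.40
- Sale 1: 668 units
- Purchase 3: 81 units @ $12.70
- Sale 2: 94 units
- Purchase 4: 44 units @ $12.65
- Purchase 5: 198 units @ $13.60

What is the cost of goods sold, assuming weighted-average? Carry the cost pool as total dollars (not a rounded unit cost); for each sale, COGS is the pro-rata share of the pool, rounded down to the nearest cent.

After Beginning: 162 on hand, pool $2,446.20 (≈ $15.1000 each)
After Purchase 1: 411 on hand, pool $5,807.70 (≈ $14.1307 each)
After Purchase 2: 806 on hand, pool $12,285.70 (≈ $15.2428 each)
Sale 1, sell 668: 668/806 × $12,285.70 → $10,182.19
After Purchase 3: 219 on hand, pool $3,132.21 (≈ $14.3023 each)
Sale 2, sell 94: 94/219 × $3,132.21 → $1,344.41
After Purchase 4: 169 on hand, pool $2,344.40 (≈ $13.8722 each)
After Purchase 5: 367 on hand, pool $5,037.20 (≈ $13.7253 each)
Total COGS = $10,182.19 + $1,344.41 = $11,526.60
Ending inventory (cost pool remaining) = $5,037.20

COGS = $11,526.60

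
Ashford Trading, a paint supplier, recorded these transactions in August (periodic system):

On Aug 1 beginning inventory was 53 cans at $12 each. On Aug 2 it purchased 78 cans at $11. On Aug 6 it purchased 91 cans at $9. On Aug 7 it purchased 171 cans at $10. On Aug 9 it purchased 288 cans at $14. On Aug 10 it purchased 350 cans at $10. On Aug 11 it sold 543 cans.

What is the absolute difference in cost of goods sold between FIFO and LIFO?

$79

FIFO COGS: 53 @ $12 + 78 @ $11 + 91 @ $9 + 171 @ $10 + 150 @ $14 = $6,123
LIFO COGS: 350 @ $10 + 193 @ $14 = $6,202
Difference = |$6,123 − $6,202| = $79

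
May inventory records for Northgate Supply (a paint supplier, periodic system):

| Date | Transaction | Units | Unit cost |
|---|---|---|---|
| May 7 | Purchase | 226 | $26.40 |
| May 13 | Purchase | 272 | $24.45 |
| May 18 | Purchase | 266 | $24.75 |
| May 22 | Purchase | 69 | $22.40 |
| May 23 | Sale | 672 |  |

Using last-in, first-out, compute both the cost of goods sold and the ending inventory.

May 23, 672 sold [LIFO — newest first]: 69 @ $22.40 + 266 @ $24.75 + 272 @ $24.45 + 65 @ $26.40 = $16,495.50
Ending inventory: 161 @ $26.40 = $4,250.40

COGS = $16,495.50; ending inventory = $4,250.40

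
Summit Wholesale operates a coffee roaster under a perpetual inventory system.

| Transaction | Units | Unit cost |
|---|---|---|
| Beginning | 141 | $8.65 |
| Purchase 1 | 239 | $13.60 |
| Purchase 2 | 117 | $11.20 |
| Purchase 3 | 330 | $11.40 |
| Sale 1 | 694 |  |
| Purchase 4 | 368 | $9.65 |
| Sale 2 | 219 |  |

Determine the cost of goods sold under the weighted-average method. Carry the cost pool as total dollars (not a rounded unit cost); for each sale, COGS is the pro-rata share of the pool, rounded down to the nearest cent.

COGS = $10,230.96

After Beginning: 141 on hand, pool $1,219.65 (≈ $8.6500 each)
After Purchase 1: 380 on hand, pool $4,470.05 (≈ $11.7633 each)
After Purchase 2: 497 on hand, pool $5,780.45 (≈ $11.6307 each)
After Purchase 3: 827 on hand, pool $9,542.45 (≈ $11.5386 each)
Sale 1, sell 694: 694/827 × $9,542.45 → $8,007.81
After Purchase 4: 501 on hand, pool $5,085.84 (≈ $10.1514 each)
Sale 2, sell 219: 219/501 × $5,085.84 → $2,223.15
Total COGS = $8,007.81 + $2,223.15 = $10,230.96
Ending inventory (cost pool remaining) = $2,862.69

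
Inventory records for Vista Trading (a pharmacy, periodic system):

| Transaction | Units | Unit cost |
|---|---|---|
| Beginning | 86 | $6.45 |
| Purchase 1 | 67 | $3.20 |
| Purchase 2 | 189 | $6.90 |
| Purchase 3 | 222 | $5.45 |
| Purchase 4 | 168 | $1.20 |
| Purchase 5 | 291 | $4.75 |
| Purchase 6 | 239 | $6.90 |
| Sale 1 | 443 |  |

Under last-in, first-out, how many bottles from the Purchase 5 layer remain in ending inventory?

Sale 1 (443) [LIFO — newest first]: 239 @ $6.90 + 204 @ $4.75 = $2,618.10
Ending inventory: 86 @ $6.45 + 67 @ $3.20 + 189 @ $6.90 + 222 @ $5.45 + 168 @ $1.20 + 87 @ $4.75 = $3,897.95

87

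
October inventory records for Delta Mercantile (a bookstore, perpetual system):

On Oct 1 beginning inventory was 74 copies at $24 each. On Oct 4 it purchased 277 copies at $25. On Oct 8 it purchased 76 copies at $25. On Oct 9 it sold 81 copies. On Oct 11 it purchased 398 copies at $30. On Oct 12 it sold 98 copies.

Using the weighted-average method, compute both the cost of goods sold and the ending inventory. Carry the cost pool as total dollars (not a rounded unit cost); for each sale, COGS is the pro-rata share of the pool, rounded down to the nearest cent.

After Oct 1: 74 on hand, pool $1,776.00 (≈ $24.0000 each)
After Oct 4: 351 on hand, pool $8,701.00 (≈ $24.7892 each)
After Oct 8: 427 on hand, pool $10,601.00 (≈ $24.8267 each)
Oct 9, sell 81: 81/427 × $10,601.00 → $2,010.96
After Oct 11: 744 on hand, pool $20,530.04 (≈ $27.5941 each)
Oct 12, sell 98: 98/744 × $20,530.04 → $2,704.22
Total COGS = $2,010.96 + $2,704.22 = $4,715.18
Ending inventory (cost pool remaining) = $17,825.82

COGS = $4,715.18; ending inventory = $17,825.82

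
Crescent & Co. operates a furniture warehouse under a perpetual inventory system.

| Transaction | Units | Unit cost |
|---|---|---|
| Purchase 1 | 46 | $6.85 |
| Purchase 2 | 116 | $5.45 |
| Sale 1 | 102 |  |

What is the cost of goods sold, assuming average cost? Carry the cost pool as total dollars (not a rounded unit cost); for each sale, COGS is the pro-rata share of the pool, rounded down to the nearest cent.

COGS = $596.44

After Purchase 1: 46 on hand, pool $315.10 (≈ $6.8500 each)
After Purchase 2: 162 on hand, pool $947.30 (≈ $5.8475 each)
Sale 1, sell 102: 102/162 × $947.30 → $596.44
Ending inventory (cost pool remaining) = $350.86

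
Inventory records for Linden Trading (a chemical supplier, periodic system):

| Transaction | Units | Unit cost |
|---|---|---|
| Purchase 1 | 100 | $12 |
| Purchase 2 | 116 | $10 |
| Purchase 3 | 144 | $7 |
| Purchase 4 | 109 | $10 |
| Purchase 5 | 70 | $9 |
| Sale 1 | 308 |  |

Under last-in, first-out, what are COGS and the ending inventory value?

Sale 1 (308) [LIFO — newest first]: 70 @ $9 + 109 @ $10 + 129 @ $7 = $2,623
Ending inventory: 100 @ $12 + 116 @ $10 + 15 @ $7 = $2,465
Check: goods available $5,088 = COGS $2,623 + ending $2,465

COGS = $2,623; ending inventory = $2,465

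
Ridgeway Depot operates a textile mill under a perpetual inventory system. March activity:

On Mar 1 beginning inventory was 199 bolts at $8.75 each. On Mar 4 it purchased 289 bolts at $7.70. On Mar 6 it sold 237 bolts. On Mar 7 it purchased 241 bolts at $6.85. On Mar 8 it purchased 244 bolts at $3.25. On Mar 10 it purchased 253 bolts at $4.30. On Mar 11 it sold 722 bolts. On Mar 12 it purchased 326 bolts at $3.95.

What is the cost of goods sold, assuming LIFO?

COGS = $5,247.05

Mar 6, 237 sold [LIFO — newest first]: 237 @ $7.70 = $1,824.90
Mar 11, 722 sold [LIFO — newest first]: 253 @ $4.30 + 244 @ $3.25 + 225 @ $6.85 = $3,422.15
Total COGS = $1,824.90 + $3,422.15 = $5,247.05
Ending inventory: 199 @ $8.75 + 52 @ $7.70 + 16 @ $6.85 + 326 @ $3.95 = $3,538.95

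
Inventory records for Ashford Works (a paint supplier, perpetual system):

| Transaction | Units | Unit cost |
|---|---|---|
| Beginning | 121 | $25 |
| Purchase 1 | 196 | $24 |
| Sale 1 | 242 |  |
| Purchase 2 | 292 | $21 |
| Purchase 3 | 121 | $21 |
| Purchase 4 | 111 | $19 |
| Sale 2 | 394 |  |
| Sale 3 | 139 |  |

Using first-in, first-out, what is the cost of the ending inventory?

Sale 1 (242) [FIFO — oldest first]: 121 @ $25 + 121 @ $24 = $5,929
Sale 2 (394) [FIFO — oldest first]: 75 @ $24 + 292 @ $21 + 27 @ $21 = $8,499
Sale 3 (139) [FIFO — oldest first]: 94 @ $21 + 45 @ $19 = $2,829
Total COGS = $5,929 + $8,499 + $2,829 = $17,257
Ending inventory: 66 @ $19 = $1,254

Ending inventory = $1,254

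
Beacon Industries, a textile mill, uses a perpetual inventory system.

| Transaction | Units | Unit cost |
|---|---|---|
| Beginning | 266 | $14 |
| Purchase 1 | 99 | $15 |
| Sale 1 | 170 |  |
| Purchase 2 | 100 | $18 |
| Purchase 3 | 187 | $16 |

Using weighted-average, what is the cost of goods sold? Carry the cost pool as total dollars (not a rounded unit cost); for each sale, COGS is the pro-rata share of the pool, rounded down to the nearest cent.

COGS = $2,426.10

After Beginning: 266 on hand, pool $3,724.00 (≈ $14.0000 each)
After Purchase 1: 365 on hand, pool $5,209.00 (≈ $14.2712 each)
Sale 1, sell 170: 170/365 × $5,209.00 → $2,426.10
After Purchase 2: 295 on hand, pool $4,582.90 (≈ $15.5353 each)
After Purchase 3: 482 on hand, pool $7,574.90 (≈ $15.7156 each)
Ending inventory (cost pool remaining) = $7,574.90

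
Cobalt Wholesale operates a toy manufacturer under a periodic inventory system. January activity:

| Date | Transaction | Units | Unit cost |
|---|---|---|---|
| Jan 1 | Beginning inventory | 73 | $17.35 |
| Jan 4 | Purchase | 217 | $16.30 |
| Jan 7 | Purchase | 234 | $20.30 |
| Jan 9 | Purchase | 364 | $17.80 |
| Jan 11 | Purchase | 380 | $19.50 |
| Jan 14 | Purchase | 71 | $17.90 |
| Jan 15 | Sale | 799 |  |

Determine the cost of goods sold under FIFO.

COGS = $14,448.85

Jan 15, 799 sold [FIFO — oldest first]: 73 @ $17.35 + 217 @ $16.30 + 234 @ $20.30 + 275 @ $17.80 = $14,448.85
Ending inventory: 89 @ $17.80 + 380 @ $19.50 + 71 @ $17.90 = $10,265.10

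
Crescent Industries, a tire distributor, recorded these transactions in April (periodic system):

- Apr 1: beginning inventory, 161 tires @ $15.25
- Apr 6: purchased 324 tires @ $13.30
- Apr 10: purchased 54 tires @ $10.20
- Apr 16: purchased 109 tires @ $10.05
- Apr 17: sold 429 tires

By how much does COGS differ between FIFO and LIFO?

FIFO COGS: 161 @ $15.25 + 268 @ $13.30 = $6,019.65
LIFO COGS: 109 @ $10.05 + 54 @ $10.20 + 266 @ $13.30 = $5,184.05
Difference = |$6,019.65 − $5,184.05| = $835.60

$835.60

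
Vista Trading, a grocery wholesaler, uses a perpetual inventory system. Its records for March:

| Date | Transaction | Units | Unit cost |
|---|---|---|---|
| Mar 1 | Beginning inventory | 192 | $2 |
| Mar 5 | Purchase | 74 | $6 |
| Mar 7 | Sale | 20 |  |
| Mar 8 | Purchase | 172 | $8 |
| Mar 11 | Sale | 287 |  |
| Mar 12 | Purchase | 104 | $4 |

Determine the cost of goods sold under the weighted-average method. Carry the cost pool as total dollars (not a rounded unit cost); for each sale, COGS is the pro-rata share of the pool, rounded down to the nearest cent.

COGS = $1,532.78

After Mar 1: 192 on hand, pool $384.00 (≈ $2.0000 each)
After Mar 5: 266 on hand, pool $828.00 (≈ $3.1128 each)
Mar 7, sell 20: 20/266 × $828.00 → $62.25
After Mar 8: 418 on hand, pool $2,141.75 (≈ $5.1238 each)
Mar 11, sell 287: 287/418 × $2,141.75 → $1,470.53
After Mar 12: 235 on hand, pool $1,087.22 (≈ $4.6265 each)
Total COGS = $62.25 + $1,470.53 = $1,532.78
Ending inventory (cost pool remaining) = $1,087.22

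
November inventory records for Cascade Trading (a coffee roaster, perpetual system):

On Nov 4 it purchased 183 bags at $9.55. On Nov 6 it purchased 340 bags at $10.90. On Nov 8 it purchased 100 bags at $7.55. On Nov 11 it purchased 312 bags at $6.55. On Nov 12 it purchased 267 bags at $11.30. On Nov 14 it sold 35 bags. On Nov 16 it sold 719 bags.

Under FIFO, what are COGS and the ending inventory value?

Nov 14, 35 sold [FIFO — oldest first]: 35 @ $9.55 = $334.25
Nov 16, 719 sold [FIFO — oldest first]: 148 @ $9.55 + 340 @ $10.90 + 100 @ $7.55 + 131 @ $6.55 = $6,732.45
Total COGS = $334.25 + $6,732.45 = $7,066.70
Ending inventory: 181 @ $6.55 + 267 @ $11.30 = $4,202.65

COGS = $7,066.70; ending inventory = $4,202.65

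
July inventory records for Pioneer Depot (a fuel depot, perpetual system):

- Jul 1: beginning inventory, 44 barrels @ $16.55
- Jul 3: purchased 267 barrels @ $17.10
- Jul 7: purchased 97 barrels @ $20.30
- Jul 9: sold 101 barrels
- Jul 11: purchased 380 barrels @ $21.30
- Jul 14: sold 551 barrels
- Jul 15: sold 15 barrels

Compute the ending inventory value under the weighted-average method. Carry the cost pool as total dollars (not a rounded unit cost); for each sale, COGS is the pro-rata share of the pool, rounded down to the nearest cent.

Ending inventory = $2,388.14

After Jul 1: 44 on hand, pool $728.20 (≈ $16.5500 each)
After Jul 3: 311 on hand, pool $5,293.90 (≈ $17.0222 each)
After Jul 7: 408 on hand, pool $7,263.00 (≈ $17.8015 each)
Jul 9, sell 101: 101/408 × $7,263.00 → $1,797.94
After Jul 11: 687 on hand, pool $13,559.06 (≈ $19.7366 each)
Jul 14, sell 551: 551/687 × $13,559.06 → $10,874.87
Jul 15, sell 15: 15/136 × $2,684.19 → $296.05
Total COGS = $1,797.94 + $10,874.87 + $296.05 = $12,968.86
Ending inventory (cost pool remaining) = $2,388.14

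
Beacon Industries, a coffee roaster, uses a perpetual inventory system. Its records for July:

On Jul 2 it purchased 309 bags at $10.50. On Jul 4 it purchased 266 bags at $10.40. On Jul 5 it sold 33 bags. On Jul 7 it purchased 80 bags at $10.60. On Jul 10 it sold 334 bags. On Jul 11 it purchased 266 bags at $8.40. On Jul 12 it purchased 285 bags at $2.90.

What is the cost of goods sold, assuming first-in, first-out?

Jul 5, 33 sold [FIFO — oldest first]: 33 @ $10.50 = $346.50
Jul 10, 334 sold [FIFO — oldest first]: 276 @ $10.50 + 58 @ $10.40 = $3,501.20
Total COGS = $346.50 + $3,501.20 = $3,847.70
Ending inventory: 208 @ $10.40 + 80 @ $10.60 + 266 @ $8.40 + 285 @ $2.90 = $6,072.10
Check: goods available $9,919.80 = COGS $3,847.70 + ending $6,072.10

COGS = $3,847.70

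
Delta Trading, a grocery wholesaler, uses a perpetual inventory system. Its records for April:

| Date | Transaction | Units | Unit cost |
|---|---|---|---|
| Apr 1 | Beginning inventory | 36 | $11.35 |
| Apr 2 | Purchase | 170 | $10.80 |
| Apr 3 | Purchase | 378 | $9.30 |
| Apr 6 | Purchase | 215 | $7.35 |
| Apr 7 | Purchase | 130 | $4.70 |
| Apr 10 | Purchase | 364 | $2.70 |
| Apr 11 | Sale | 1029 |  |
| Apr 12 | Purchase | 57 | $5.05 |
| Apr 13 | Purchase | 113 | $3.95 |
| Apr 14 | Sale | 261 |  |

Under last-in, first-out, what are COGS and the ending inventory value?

Apr 11, 1029 sold [LIFO — newest first]: 364 @ $2.70 + 130 @ $4.70 + 215 @ $7.35 + 320 @ $9.30 = $6,150.05
Apr 14, 261 sold [LIFO — newest first]: 113 @ $3.95 + 57 @ $5.05 + 58 @ $9.30 + 33 @ $10.80 = $1,630.00
Total COGS = $6,150.05 + $1,630.00 = $7,780.05
Ending inventory: 36 @ $11.35 + 137 @ $10.80 = $1,888.20

COGS = $7,780.05; ending inventory = $1,888.20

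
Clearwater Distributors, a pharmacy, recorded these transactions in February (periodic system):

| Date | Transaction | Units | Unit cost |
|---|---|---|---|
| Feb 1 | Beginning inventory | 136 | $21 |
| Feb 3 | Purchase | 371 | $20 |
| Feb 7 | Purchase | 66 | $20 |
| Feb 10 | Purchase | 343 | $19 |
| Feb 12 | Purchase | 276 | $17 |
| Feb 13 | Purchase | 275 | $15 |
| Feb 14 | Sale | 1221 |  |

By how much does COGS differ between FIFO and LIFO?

FIFO COGS: 136 @ $21 + 371 @ $20 + 66 @ $20 + 343 @ $19 + 276 @ $17 + 29 @ $15 = $23,240
LIFO COGS: 275 @ $15 + 276 @ $17 + 343 @ $19 + 66 @ $20 + 261 @ $20 = $21,874
Difference = |$23,240 − $21,874| = $1,366

$1,366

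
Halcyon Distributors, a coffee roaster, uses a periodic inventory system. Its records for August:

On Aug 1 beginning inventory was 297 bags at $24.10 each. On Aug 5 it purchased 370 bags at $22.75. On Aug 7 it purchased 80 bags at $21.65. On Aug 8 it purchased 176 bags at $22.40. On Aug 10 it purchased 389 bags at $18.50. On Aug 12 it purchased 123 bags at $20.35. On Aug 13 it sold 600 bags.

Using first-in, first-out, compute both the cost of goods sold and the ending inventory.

Aug 13, 600 sold [FIFO — oldest first]: 297 @ $24.10 + 303 @ $22.75 = $14,050.95
Ending inventory: 67 @ $22.75 + 80 @ $21.65 + 176 @ $22.40 + 389 @ $18.50 + 123 @ $20.35 = $16,898.20

COGS = $14,050.95; ending inventory = $16,898.20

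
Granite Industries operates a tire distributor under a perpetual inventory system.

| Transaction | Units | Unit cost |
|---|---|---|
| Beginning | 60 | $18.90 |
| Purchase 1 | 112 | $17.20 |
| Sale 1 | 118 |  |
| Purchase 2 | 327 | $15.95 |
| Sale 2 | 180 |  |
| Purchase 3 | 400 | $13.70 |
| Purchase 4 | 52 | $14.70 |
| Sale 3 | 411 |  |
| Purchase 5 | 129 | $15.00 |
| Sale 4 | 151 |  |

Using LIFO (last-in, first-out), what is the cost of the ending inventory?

Sale 1 (118) [LIFO — newest first]: 112 @ $17.20 + 6 @ $18.90 = $2,039.80
Sale 2 (180) [LIFO — newest first]: 180 @ $15.95 = $2,871.00
Sale 3 (411) [LIFO — newest first]: 52 @ $14.70 + 359 @ $13.70 = $5,682.70
Sale 4 (151) [LIFO — newest first]: 129 @ $15.00 + 22 @ $13.70 = $2,236.40
Total COGS = $2,039.80 + $2,871.00 + $5,682.70 + $2,236.40 = $12,829.90
Ending inventory: 54 @ $18.90 + 147 @ $15.95 + 19 @ $13.70 = $3,625.55

Ending inventory = $3,625.55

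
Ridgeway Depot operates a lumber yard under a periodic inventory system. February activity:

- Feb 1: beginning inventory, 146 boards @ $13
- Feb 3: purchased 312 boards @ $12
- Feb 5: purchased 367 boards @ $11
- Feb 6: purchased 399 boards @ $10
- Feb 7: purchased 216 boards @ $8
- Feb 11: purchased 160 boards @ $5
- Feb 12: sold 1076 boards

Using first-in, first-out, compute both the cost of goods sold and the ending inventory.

COGS = $12,189; ending inventory = $4,008

Feb 12, 1076 sold [FIFO — oldest first]: 146 @ $13 + 312 @ $12 + 367 @ $11 + 251 @ $10 = $12,189
Ending inventory: 148 @ $10 + 216 @ $8 + 160 @ $5 = $4,008
Check: goods available $16,197 = COGS $12,189 + ending $4,008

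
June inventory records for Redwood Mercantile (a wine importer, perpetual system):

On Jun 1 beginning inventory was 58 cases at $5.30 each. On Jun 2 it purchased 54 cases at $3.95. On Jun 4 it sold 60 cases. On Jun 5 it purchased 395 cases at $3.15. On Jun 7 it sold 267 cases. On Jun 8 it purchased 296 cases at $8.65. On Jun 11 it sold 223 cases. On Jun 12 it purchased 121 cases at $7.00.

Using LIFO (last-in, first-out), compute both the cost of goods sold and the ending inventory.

Jun 4, 60 sold [LIFO — newest first]: 54 @ $3.95 + 6 @ $5.30 = $245.10
Jun 7, 267 sold [LIFO — newest first]: 267 @ $3.15 = $841.05
Jun 11, 223 sold [LIFO — newest first]: 223 @ $8.65 = $1,928.95
Total COGS = $245.10 + $841.05 + $1,928.95 = $3,015.10
Ending inventory: 52 @ $5.30 + 128 @ $3.15 + 73 @ $8.65 + 121 @ $7.00 = $2,157.25

COGS = $3,015.10; ending inventory = $2,157.25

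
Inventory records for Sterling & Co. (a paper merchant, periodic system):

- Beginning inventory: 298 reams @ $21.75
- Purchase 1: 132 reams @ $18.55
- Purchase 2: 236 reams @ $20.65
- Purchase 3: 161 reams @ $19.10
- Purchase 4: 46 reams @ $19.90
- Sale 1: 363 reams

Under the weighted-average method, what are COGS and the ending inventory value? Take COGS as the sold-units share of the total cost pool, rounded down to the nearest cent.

COGS = $7,398.87; ending inventory = $10,395.13

Sale 1, sell 363: 363/873 × $17,794.00 → $7,398.87
Ending inventory (cost pool remaining) = $10,395.13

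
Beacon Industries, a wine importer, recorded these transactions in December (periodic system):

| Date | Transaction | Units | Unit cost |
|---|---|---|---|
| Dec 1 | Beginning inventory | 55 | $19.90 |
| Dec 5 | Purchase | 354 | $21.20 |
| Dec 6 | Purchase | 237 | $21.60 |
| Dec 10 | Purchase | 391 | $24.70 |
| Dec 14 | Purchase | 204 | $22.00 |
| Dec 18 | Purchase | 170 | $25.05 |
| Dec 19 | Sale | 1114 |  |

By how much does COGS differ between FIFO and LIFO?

FIFO COGS: 55 @ $19.90 + 354 @ $21.20 + 237 @ $21.60 + 391 @ $24.70 + 77 @ $22.00 = $25,070.20
LIFO COGS: 170 @ $25.05 + 204 @ $22.00 + 391 @ $24.70 + 237 @ $21.60 + 112 @ $21.20 = $25,897.80
Difference = |$25,070.20 − $25,897.80| = $827.60

$827.60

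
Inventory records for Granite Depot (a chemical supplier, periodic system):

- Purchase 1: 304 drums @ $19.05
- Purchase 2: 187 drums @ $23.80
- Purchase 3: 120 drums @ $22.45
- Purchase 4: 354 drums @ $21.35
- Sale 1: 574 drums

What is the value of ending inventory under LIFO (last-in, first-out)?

Ending inventory = $7,861.80

Sale 1 (574) [LIFO — newest first]: 354 @ $21.35 + 120 @ $22.45 + 100 @ $23.80 = $12,631.90
Ending inventory: 304 @ $19.05 + 87 @ $23.80 = $7,861.80
Check: goods available $20,493.70 = COGS $12,631.90 + ending $7,861.80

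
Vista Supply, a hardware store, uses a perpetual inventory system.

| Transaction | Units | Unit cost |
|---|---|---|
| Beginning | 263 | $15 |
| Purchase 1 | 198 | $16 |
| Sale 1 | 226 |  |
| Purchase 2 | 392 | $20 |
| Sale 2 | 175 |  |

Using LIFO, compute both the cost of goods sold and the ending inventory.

COGS = $7,088; ending inventory = $7,865

Sale 1 (226) [LIFO — newest first]: 198 @ $16 + 28 @ $15 = $3,588
Sale 2 (175) [LIFO — newest first]: 175 @ $20 = $3,500
Total COGS = $3,588 + $3,500 = $7,088
Ending inventory: 235 @ $15 + 217 @ $20 = $7,865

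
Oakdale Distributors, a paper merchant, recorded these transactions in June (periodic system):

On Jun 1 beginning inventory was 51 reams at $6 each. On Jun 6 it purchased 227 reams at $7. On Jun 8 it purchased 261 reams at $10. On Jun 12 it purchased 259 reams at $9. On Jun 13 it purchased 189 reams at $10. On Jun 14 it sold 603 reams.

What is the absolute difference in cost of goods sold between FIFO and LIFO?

$690

FIFO COGS: 51 @ $6 + 227 @ $7 + 261 @ $10 + 64 @ $9 = $5,081
LIFO COGS: 189 @ $10 + 259 @ $9 + 155 @ $10 = $5,771
Difference = |$5,081 − $5,771| = $690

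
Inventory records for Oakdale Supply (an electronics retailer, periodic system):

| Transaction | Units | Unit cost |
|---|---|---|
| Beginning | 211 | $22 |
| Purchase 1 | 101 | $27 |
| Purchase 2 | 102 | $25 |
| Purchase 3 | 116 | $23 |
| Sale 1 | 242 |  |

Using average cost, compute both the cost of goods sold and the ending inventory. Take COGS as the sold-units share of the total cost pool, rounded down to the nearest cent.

COGS = $5,747.27; ending inventory = $6,839.73

Sale 1, sell 242: 242/530 × $12,587.00 → $5,747.27
Ending inventory (cost pool remaining) = $6,839.73
Check: goods available $12,587.00 = COGS $5,747.27 + ending $6,839.73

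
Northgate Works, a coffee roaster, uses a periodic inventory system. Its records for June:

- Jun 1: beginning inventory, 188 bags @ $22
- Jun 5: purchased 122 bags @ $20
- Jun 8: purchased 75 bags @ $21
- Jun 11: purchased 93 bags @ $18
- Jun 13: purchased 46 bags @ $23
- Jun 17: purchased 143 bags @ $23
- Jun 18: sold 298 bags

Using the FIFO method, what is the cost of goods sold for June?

Jun 18, 298 sold [FIFO — oldest first]: 188 @ $22 + 110 @ $20 = $6,336
Ending inventory: 12 @ $20 + 75 @ $21 + 93 @ $18 + 46 @ $23 + 143 @ $23 = $7,836

COGS = $6,336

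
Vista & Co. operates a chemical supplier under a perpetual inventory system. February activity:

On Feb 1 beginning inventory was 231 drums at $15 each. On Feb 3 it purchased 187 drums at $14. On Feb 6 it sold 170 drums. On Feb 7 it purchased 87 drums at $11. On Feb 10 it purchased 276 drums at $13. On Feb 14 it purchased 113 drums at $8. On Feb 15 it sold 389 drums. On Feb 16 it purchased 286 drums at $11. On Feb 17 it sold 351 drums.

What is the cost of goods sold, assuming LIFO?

Feb 6, 170 sold [LIFO — newest first]: 170 @ $14 = $2,380
Feb 15, 389 sold [LIFO — newest first]: 113 @ $8 + 276 @ $13 = $4,492
Feb 17, 351 sold [LIFO — newest first]: 286 @ $11 + 65 @ $11 = $3,861
Total COGS = $2,380 + $4,492 + $3,861 = $10,733
Ending inventory: 231 @ $15 + 17 @ $14 + 22 @ $11 = $3,945

COGS = $10,733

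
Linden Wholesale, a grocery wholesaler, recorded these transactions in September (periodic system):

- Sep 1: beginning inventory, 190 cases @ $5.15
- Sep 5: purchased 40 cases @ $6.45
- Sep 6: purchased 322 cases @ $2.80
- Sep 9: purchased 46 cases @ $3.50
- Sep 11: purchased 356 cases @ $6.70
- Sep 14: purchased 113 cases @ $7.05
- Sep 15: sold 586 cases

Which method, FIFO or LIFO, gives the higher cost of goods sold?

FIFO COGS: 190 @ $5.15 + 40 @ $6.45 + 322 @ $2.80 + 34 @ $3.50 = $2,257.10
LIFO COGS: 113 @ $7.05 + 356 @ $6.70 + 46 @ $3.50 + 71 @ $2.80 = $3,541.65

LIFO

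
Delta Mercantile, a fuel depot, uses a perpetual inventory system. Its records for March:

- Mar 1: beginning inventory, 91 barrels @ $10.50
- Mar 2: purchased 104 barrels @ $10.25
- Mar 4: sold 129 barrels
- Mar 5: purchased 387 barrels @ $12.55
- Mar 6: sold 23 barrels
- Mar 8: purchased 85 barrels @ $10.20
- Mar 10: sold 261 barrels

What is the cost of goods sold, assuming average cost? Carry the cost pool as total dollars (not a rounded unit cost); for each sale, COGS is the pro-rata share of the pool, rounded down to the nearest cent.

After Mar 1: 91 on hand, pool $955.50 (≈ $10.5000 each)
After Mar 2: 195 on hand, pool $2,021.50 (≈ $10.3667 each)
Mar 4, sell 129: 129/195 × $2,021.50 → $1,337.30
After Mar 5: 453 on hand, pool $5,541.05 (≈ $12.2319 each)
Mar 6, sell 23: 23/453 × $5,541.05 → $281.33
After Mar 8: 515 on hand, pool $6,126.72 (≈ $11.8965 each)
Mar 10, sell 261: 261/515 × $6,126.72 → $3,104.99
Total COGS = $1,337.30 + $281.33 + $3,104.99 = $4,723.62
Ending inventory (cost pool remaining) = $3,021.73

COGS = $4,723.62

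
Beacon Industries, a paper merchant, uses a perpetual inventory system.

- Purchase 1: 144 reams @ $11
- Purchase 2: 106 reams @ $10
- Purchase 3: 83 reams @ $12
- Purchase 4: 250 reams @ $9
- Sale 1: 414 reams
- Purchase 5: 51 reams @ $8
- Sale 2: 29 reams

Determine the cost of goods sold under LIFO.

COGS = $4,288

Sale 1 (414) [LIFO — newest first]: 250 @ $9 + 83 @ $12 + 81 @ $10 = $4,056
Sale 2 (29) [LIFO — newest first]: 29 @ $8 = $232
Total COGS = $4,056 + $232 = $4,288
Ending inventory: 144 @ $11 + 25 @ $10 + 22 @ $8 = $2,010
Check: goods available $6,298 = COGS $4,288 + ending $2,010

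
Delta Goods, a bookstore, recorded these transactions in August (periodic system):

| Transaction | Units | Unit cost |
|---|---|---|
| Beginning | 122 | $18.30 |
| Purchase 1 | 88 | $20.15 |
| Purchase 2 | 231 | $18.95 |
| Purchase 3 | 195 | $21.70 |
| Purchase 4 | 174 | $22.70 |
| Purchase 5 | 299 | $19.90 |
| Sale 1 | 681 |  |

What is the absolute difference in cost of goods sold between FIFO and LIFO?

$741.50

FIFO COGS: 122 @ $18.30 + 88 @ $20.15 + 231 @ $18.95 + 195 @ $21.70 + 45 @ $22.70 = $13,636.25
LIFO COGS: 299 @ $19.90 + 174 @ $22.70 + 195 @ $21.70 + 13 @ $18.95 = $14,377.75
Difference = |$13,636.25 − $14,377.75| = $741.50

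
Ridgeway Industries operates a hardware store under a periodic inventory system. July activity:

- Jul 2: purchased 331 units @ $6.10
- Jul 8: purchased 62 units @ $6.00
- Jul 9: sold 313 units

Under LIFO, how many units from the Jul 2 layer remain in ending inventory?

Jul 9, 313 sold [LIFO — newest first]: 62 @ $6.00 + 251 @ $6.10 = $1,903.10
Ending inventory: 80 @ $6.10 = $488.00

80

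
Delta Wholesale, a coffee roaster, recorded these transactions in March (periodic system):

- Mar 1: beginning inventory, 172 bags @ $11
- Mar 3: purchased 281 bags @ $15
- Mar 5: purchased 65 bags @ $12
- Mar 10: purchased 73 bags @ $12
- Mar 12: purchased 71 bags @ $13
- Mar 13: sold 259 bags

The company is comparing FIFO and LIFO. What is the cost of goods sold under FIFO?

COGS = $3,197

FIFO COGS: 172 @ $11 + 87 @ $15 = $3,197
LIFO COGS: 71 @ $13 + 73 @ $12 + 65 @ $12 + 50 @ $15 = $3,329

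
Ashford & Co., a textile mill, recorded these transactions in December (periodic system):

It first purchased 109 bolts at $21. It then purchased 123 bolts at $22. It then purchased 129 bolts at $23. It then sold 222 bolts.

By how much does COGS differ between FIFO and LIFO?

FIFO COGS: 109 @ $21 + 113 @ $22 = $4,775
LIFO COGS: 129 @ $23 + 93 @ $22 = $5,013
Difference = |$4,775 − $5,013| = $238

$238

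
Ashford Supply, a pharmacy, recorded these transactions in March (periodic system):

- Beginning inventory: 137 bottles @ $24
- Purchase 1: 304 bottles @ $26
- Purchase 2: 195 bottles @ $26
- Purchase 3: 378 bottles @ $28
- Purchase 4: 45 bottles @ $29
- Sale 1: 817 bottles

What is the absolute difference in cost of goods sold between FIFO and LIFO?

$803

FIFO COGS: 137 @ $24 + 304 @ $26 + 195 @ $26 + 181 @ $28 = $21,330
LIFO COGS: 45 @ $29 + 378 @ $28 + 195 @ $26 + 199 @ $26 = $22,133
Difference = |$21,330 − $22,133| = $803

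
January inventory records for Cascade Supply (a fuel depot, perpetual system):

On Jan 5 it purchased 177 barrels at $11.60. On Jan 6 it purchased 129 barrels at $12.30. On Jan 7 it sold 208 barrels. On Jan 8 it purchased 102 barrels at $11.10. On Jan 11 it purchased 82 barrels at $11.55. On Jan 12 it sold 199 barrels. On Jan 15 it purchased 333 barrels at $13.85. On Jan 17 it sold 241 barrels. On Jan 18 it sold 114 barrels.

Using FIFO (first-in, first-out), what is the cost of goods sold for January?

Jan 7, 208 sold [FIFO — oldest first]: 177 @ $11.60 + 31 @ $12.30 = $2,434.50
Jan 12, 199 sold [FIFO — oldest first]: 98 @ $12.30 + 101 @ $11.10 = $2,326.50
Jan 17, 241 sold [FIFO — oldest first]: 1 @ $11.10 + 82 @ $11.55 + 158 @ $13.85 = $3,146.50
Jan 18, 114 sold [FIFO — oldest first]: 114 @ $13.85 = $1,578.90
Total COGS = $2,434.50 + $2,326.50 + $3,146.50 + $1,578.90 = $9,486.40
Ending inventory: 61 @ $13.85 = $844.85

COGS = $9,486.40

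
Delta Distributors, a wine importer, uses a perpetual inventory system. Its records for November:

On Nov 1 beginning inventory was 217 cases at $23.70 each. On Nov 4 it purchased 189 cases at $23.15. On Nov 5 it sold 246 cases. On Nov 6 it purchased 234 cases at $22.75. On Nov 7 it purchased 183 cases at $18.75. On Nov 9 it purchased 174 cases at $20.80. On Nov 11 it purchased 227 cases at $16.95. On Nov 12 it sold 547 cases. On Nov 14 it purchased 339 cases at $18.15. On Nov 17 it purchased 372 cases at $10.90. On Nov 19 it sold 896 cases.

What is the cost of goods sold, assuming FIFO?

Nov 5, 246 sold [FIFO — oldest first]: 217 @ $23.70 + 29 @ $23.15 = $5,814.25
Nov 12, 547 sold [FIFO — oldest first]: 160 @ $23.15 + 234 @ $22.75 + 153 @ $18.75 = $11,896.25
Nov 19, 896 sold [FIFO — oldest first]: 30 @ $18.75 + 174 @ $20.80 + 227 @ $16.95 + 339 @ $18.15 + 126 @ $10.90 = $15,555.60
Total COGS = $5,814.25 + $11,896.25 + $15,555.60 = $33,266.10
Ending inventory: 246 @ $10.90 = $2,681.40

COGS = $33,266.10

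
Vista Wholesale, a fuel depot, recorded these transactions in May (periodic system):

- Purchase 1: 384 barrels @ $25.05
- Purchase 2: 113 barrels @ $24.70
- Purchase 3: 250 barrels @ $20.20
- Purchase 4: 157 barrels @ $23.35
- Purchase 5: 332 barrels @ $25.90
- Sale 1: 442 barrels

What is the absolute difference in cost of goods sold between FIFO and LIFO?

$115.50

FIFO COGS: 384 @ $25.05 + 58 @ $24.70 = $11,051.80
LIFO COGS: 332 @ $25.90 + 110 @ $23.35 = $11,167.30
Difference = |$11,051.80 − $11,167.30| = $115.50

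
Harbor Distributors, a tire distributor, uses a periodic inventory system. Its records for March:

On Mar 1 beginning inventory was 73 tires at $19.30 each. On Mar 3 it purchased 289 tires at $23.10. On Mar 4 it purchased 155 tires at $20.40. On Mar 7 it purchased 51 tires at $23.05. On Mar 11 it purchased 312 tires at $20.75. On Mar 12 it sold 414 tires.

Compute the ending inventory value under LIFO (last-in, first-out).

Mar 12, 414 sold [LIFO — newest first]: 312 @ $20.75 + 51 @ $23.05 + 51 @ $20.40 = $8,689.95
Ending inventory: 73 @ $19.30 + 289 @ $23.10 + 104 @ $20.40 = $10,206.40

Ending inventory = $10,206.40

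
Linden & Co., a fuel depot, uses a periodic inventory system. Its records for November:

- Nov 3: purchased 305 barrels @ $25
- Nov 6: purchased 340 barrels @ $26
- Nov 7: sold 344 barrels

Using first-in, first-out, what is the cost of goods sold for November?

Nov 7, 344 sold [FIFO — oldest first]: 305 @ $25 + 39 @ $26 = $8,639
Ending inventory: 301 @ $26 = $7,826
Check: goods available $16,465 = COGS $8,639 + ending $7,826

COGS = $8,639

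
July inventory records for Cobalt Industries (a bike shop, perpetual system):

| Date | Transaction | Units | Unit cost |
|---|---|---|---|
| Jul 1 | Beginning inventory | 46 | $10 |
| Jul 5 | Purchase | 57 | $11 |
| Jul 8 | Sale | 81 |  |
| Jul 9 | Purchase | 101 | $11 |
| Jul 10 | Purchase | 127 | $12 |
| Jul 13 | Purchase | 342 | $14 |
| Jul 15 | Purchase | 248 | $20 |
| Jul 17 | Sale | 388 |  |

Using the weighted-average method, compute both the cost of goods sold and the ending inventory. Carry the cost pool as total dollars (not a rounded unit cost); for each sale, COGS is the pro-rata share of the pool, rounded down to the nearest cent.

After Jul 1: 46 on hand, pool $460.00 (≈ $10.0000 each)
After Jul 5: 103 on hand, pool $1,087.00 (≈ $10.5534 each)
Jul 8, sell 81: 81/103 × $1,087.00 → $854.82
After Jul 9: 123 on hand, pool $1,343.18 (≈ $10.9202 each)
After Jul 10: 250 on hand, pool $2,867.18 (≈ $11.4687 each)
After Jul 13: 592 on hand, pool $7,655.18 (≈ $12.9310 each)
After Jul 15: 840 on hand, pool $12,615.18 (≈ $15.0181 each)
Jul 17, sell 388: 388/840 × $12,615.18 → $5,827.01
Total COGS = $854.82 + $5,827.01 = $6,681.83
Ending inventory (cost pool remaining) = $6,788.17
Check: goods available $13,470.00 = COGS $6,681.83 + ending $6,788.17

COGS = $6,681.83; ending inventory = $6,788.17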